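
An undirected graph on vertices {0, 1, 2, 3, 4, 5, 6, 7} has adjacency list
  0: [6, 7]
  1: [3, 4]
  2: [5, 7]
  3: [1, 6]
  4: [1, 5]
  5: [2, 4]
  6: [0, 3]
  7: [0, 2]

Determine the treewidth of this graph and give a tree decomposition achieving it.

Treewidth 2.
One such decomposition:
Bags: B1 = {0, 3, 6}  B2 = {0, 3, 7}  B3 = {2, 3, 7}  B4 = {2, 3, 5}  B5 = {3, 4, 5}  B6 = {1, 3, 4}
Tree: B1–B2, B2–B3, B3–B4, B4–B5, B5–B6

The largest bag has 3 vertices, giving width 2; this decomposition certifies tw(G) ≤ 2. Since 3–6–0–7–2–5–4–1–3 is a cycle in G, G is not acyclic. Forests are exactly the graphs of treewidth ≤ 1, so tw(G) ≥ 2. Combining the bounds, tw(G) = 2.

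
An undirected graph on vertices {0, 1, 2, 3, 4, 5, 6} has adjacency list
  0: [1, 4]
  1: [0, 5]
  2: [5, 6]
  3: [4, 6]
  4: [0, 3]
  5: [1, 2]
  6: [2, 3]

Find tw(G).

2

A width-2 tree decomposition is:
Bags: B1 = {2, 5, 6}  B2 = {1, 5, 6}  B3 = {0, 1, 6}  B4 = {0, 4, 6}  B5 = {3, 4, 6}
Tree: B1–B2, B2–B3, B3–B4, B4–B5
Every bag has size at most 3, so the width is 3 − 1 = 2 and tw(G) ≤ 2. The edges 6–2–5–1–0–4–3–6 form a cycle, so G is not a tree and its treewidth is at least 2. Combining the bounds, tw(G) = 2.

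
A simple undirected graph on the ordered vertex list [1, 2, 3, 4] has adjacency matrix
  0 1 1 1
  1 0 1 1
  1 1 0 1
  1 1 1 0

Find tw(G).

3

A width-3 tree decomposition is:
Bags: B1 = {1, 2, 3, 4}
Tree: (single bag)
With just one bag of size 4, the width is 4 − 1 = 3, so tw(G) ≤ 3. For the lower bound, the 4 vertices {1, 2, 3, 4} are pairwise adjacent, and any tree decomposition puts a clique entirely inside one bag — forcing width ≥ 3. Hence tw(G) = 3 exactly.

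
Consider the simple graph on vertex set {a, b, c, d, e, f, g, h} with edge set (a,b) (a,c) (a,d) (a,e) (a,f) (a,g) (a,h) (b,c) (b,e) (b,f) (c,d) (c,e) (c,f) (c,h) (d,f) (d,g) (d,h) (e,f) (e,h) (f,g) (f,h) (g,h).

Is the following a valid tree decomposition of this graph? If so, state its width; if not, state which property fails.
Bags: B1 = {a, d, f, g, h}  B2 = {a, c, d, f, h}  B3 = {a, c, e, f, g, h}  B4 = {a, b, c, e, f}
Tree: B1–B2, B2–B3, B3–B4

A tree decomposition must satisfy three properties: every vertex lies in some bag; for every edge, both endpoints lie together in some bag; and for every vertex, the bags containing it form a connected subtree. Here bags containing vertex g are not connected in the tree, so the decomposition is invalid.

No — bags containing vertex g are not connected in the tree.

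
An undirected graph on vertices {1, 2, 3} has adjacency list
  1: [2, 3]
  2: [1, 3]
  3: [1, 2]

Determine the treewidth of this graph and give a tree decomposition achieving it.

Treewidth 2.
One optimal decomposition is:
Bags: B1 = {1, 2, 3}
Tree: (single bag)

A single bag containing all 3 vertices is trivially a valid decomposition of width 2. Conversely, {1, 2, 3} is a clique of size 3, and the vertices of any clique must share a bag in every tree decomposition; so some bag has ≥ 3 vertices and tw(G) ≥ 2. Therefore the treewidth is 2.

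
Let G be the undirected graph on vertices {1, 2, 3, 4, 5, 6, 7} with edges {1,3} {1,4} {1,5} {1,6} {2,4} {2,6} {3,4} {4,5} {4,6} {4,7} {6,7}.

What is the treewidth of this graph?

A width-2 tree decomposition is:
Bags: B1 = {1, 4, 6}  B2 = {1, 4, 5}  B3 = {4, 6, 7}  B4 = {2, 4, 6}  B5 = {1, 3, 4}
Tree: B1–B2, B1–B3, B3–B4, B2–B5
Each bag holds 3 vertices, so the decomposition has width 2, which upper-bounds the treewidth. Conversely, {1, 3, 4} is a clique of size 3, and the vertices of any clique must share a bag in every tree decomposition; so some bag has ≥ 3 vertices and tw(G) ≥ 2. Hence tw(G) = 2 exactly.

2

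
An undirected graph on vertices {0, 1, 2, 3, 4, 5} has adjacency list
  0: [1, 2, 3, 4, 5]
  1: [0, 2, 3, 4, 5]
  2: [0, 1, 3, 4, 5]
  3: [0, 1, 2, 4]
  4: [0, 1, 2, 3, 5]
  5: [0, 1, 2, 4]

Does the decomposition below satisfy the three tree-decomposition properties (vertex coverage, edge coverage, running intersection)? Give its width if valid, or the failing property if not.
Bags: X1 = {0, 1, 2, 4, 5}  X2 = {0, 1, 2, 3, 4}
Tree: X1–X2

Yes; width 4.

Checking the three conditions: (i) the bags cover all of {0, 1, 2, 3, 4, 5}; (ii) for each edge, some bag contains both endpoints; (iii) the bags containing any fixed vertex form a subtree. All hold, so the decomposition is valid with width 5 − 1 = 4.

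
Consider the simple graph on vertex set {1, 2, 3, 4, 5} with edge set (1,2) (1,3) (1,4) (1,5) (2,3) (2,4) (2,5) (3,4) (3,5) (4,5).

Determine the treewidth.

4

A width-4 tree decomposition is:
Bags: B1 = {1, 2, 3, 4, 5}
Tree: (single bag)
With just one bag of size 5, the width is 5 − 1 = 4, so tw(G) ≤ 4. On the other hand G contains the 5-clique {1, 2, 3, 4, 5}. A clique must lie in a single bag of any decomposition, so no decomposition can have width below 4. Hence tw(G) = 4 exactly.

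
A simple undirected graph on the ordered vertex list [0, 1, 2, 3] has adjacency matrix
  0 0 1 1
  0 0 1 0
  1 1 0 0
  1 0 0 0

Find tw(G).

A width-1 tree decomposition is:
Bags: B1 = {0, 3}  B2 = {0, 2}  B3 = {1, 2}
Tree: B1–B2, B2–B3
Every bag has size at most 2, so the width is 2 − 1 = 1 and tw(G) ≤ 1. Since G has at least one edge (e.g. 3–0), it is not an edgeless graph, so tw(G) ≥ 1. The upper and lower bounds meet at 1, so that is the treewidth.

1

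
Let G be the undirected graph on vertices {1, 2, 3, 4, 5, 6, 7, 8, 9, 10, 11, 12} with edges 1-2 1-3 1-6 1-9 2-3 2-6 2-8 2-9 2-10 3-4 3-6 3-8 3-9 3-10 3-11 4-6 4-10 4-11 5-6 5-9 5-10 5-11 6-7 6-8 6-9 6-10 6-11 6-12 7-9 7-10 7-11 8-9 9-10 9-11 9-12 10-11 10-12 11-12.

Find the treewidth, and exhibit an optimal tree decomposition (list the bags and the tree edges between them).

Treewidth 4.
One optimal decomposition is:
Bags: B1 = {3, 4, 6, 10, 11}  B2 = {3, 6, 9, 10, 11}  B3 = {2, 3, 6, 9, 10}  B4 = {2, 3, 6, 8, 9}  B5 = {5, 6, 9, 10, 11}  B6 = {6, 9, 10, 11, 12}  B7 = {6, 7, 9, 10, 11}  B8 = {1, 2, 3, 6, 9}
Tree: B1–B2, B2–B3, B3–B4, B2–B5, B2–B6, B2–B7, B3–B8

The largest bag has 5 vertices, giving width 4; this decomposition certifies tw(G) ≤ 4. For the lower bound, the 5 vertices {2, 3, 6, 8, 9} are pairwise adjacent, and any tree decomposition puts a clique entirely inside one bag — forcing width ≥ 4. Hence tw(G) = 4 exactly.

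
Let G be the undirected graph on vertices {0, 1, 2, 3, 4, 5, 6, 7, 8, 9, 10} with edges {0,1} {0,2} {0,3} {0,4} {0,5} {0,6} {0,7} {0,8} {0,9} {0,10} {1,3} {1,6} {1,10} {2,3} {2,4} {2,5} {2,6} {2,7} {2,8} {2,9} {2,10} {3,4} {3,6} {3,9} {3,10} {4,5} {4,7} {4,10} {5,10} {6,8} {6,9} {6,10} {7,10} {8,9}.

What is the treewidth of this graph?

A width-4 tree decomposition is:
Bags: B1 = {0, 2, 3, 4, 10}  B2 = {0, 2, 3, 6, 10}  B3 = {0, 2, 3, 6, 9}  B4 = {0, 2, 4, 7, 10}  B5 = {0, 2, 4, 5, 10}  B6 = {0, 1, 3, 6, 10}  B7 = {0, 2, 6, 8, 9}
Tree: B1–B2, B2–B3, B1–B4, B4–B5, B2–B6, B3–B7
The largest bag has 5 vertices, giving width 4; this decomposition certifies tw(G) ≤ 4. For the lower bound, the 5 vertices {0, 1, 3, 6, 10} are pairwise adjacent, and any tree decomposition puts a clique entirely inside one bag — forcing width ≥ 4. The upper and lower bounds meet at 4, so that is the treewidth.

4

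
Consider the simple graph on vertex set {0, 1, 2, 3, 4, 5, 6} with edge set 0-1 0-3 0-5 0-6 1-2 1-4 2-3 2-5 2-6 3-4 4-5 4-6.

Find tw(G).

A width-3 tree decomposition is:
Bags: B1 = {0, 1, 2, 4}  B2 = {0, 2, 3, 4}  B3 = {0, 2, 4, 6}  B4 = {0, 2, 4, 5}
Tree: B1–B2, B2–B3, B3–B4
The largest bag has 4 vertices, giving width 3; this decomposition certifies tw(G) ≤ 3. For the lower bound: the 4 vertex sets {1,2}, {3,4}, {0}, {6} are disjoint, each induces a connected subgraph, and every pair is joined by at least one edge of G. Contracting each set to a single vertex therefore yields K_{4} as a minor, and since treewidth is minor-monotone, tw(G) ≥ tw(K_{4}) = 3. The upper and lower bounds meet at 3, so that is the treewidth.

3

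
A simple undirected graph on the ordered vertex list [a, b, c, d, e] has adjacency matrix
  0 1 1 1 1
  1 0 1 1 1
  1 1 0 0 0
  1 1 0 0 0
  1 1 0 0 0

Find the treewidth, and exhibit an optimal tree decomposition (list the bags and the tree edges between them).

Treewidth 2.
Bags: B1 = {a, b, c}  B2 = {a, b, e}  B3 = {a, b, d}
Tree: B1–B2, B2–B3

Each bag holds 3 vertices, so the decomposition has width 2, which upper-bounds the treewidth. On the other hand G contains the 3-clique {a, b, d}. A clique must lie in a single bag of any decomposition, so no decomposition can have width below 2. Therefore the treewidth is 2.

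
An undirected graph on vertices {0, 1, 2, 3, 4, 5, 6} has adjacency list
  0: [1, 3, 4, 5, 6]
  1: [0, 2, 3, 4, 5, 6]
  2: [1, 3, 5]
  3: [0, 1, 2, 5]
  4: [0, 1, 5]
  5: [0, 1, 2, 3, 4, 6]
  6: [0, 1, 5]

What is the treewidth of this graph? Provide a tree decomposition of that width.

Treewidth 3.
One such decomposition:
Bags: B1 = {1, 2, 3, 5}  B2 = {0, 1, 3, 5}  B3 = {0, 1, 4, 5}  B4 = {0, 1, 5, 6}
Tree: B1–B2, B2–B3, B3–B4

Every bag has size at most 4, so the width is 4 − 1 = 3 and tw(G) ≤ 3. On the other hand G contains the 4-clique {0, 1, 3, 5}. A clique must lie in a single bag of any decomposition, so no decomposition can have width below 3. Hence tw(G) = 3 exactly.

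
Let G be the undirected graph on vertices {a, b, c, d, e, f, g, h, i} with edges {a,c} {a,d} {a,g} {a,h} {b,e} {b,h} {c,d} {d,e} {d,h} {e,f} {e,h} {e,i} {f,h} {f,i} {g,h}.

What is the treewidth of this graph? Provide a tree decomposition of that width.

Treewidth 2.
One such decomposition:
Bags: B1 = {b, e, h}  B2 = {d, e, h}  B3 = {a, d, h}  B4 = {e, f, h}  B5 = {a, c, d}  B6 = {e, f, i}  B7 = {a, g, h}
Tree: B1–B2, B2–B3, B1–B4, B3–B5, B4–B6, B3–B7

Each bag holds 3 vertices, so the decomposition has width 2, which upper-bounds the treewidth. Conversely, {a, g, h} is a clique of size 3, and the vertices of any clique must share a bag in every tree decomposition; so some bag has ≥ 3 vertices and tw(G) ≥ 2. Therefore the treewidth is 2.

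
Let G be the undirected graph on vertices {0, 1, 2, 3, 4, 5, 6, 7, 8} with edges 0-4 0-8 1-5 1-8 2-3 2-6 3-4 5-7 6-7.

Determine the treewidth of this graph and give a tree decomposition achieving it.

Treewidth 2.
One such decomposition:
Bags: B1 = {0, 4, 8}  B2 = {1, 4, 8}  B3 = {1, 4, 5}  B4 = {4, 5, 7}  B5 = {4, 6, 7}  B6 = {2, 4, 6}  B7 = {2, 3, 4}
Tree: B1–B2, B2–B3, B3–B4, B4–B5, B5–B6, B6–B7

Each bag holds 3 vertices, so the decomposition has width 2, which upper-bounds the treewidth. For the lower bound, G contains the cycle 4–0–8–1–5–7–6–2–3–4, so G is not a forest; only forests have treewidth ≤ 1, hence tw(G) ≥ 2. Hence tw(G) = 2 exactly.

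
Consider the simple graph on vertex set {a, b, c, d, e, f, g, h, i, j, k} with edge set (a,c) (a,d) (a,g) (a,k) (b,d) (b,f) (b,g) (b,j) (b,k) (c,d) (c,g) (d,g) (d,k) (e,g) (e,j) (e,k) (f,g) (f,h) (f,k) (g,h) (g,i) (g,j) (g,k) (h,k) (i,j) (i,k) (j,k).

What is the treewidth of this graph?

A width-3 tree decomposition is:
Bags: B1 = {b, f, g, k}  B2 = {b, g, j, k}  B3 = {b, d, g, k}  B4 = {f, g, h, k}  B5 = {a, d, g, k}  B6 = {g, i, j, k}  B7 = {a, c, d, g}  B8 = {e, g, j, k}
Tree: B1–B2, B1–B3, B1–B4, B3–B5, B2–B6, B5–B7, B6–B8
The largest bag has 4 vertices, giving width 3; this decomposition certifies tw(G) ≤ 3. Conversely, {a, c, d, g} is a clique of size 4, and the vertices of any clique must share a bag in every tree decomposition; so some bag has ≥ 4 vertices and tw(G) ≥ 3. Combining the bounds, tw(G) = 3.

3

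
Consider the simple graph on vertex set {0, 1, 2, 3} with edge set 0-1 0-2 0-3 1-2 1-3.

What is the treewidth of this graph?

A width-2 tree decomposition is:
Bags: B1 = {0, 1, 2}  B2 = {0, 1, 3}
Tree: B1–B2
Every bag has size at most 3, so the width is 3 − 1 = 2 and tw(G) ≤ 2. Conversely, {0, 1, 2} is a clique of size 3, and the vertices of any clique must share a bag in every tree decomposition; so some bag has ≥ 3 vertices and tw(G) ≥ 2. Therefore the treewidth is 2.

2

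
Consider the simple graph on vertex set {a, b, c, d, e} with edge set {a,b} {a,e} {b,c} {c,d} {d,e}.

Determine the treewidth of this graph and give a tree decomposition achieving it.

Treewidth 2.
One such decomposition:
Bags: B1 = {a, b, c}  B2 = {a, c, d}  B3 = {a, d, e}
Tree: B1–B2, B2–B3

The largest bag has 3 vertices, giving width 2; this decomposition certifies tw(G) ≤ 2. The edges a–b–c–d–e–a form a cycle, so G is not a tree and its treewidth is at least 2. Combining the bounds, tw(G) = 2.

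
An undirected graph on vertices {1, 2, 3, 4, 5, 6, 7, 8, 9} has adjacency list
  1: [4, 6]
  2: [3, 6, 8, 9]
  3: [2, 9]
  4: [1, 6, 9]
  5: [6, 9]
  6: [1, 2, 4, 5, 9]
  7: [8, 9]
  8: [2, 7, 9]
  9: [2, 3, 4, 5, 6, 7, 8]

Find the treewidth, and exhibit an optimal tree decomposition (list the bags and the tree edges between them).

Each bag holds 3 vertices, so the decomposition has width 2, which upper-bounds the treewidth. On the other hand G contains the 3-clique {1, 4, 6}. A clique must lie in a single bag of any decomposition, so no decomposition can have width below 2. Hence tw(G) = 2 exactly.

Treewidth 2.
One such decomposition:
Bags: B1 = {4, 6, 9}  B2 = {2, 6, 9}  B3 = {2, 8, 9}  B4 = {7, 8, 9}  B5 = {5, 6, 9}  B6 = {1, 4, 6}  B7 = {2, 3, 9}
Tree: B1–B2, B2–B3, B3–B4, B1–B5, B1–B6, B2–B7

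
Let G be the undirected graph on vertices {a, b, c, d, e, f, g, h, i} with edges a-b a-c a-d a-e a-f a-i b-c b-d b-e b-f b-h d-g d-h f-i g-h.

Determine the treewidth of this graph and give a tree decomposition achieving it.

Treewidth 2.
One such decomposition:
Bags: B1 = {a, f, i}  B2 = {a, b, f}  B3 = {a, b, d}  B4 = {a, b, c}  B5 = {a, b, e}  B6 = {b, d, h}  B7 = {d, g, h}
Tree: B1–B2, B2–B3, B3–B4, B4–B5, B3–B6, B6–B7

Every bag has size at most 3, so the width is 3 − 1 = 2 and tw(G) ≤ 2. For the lower bound, the 3 vertices {d, g, h} are pairwise adjacent, and any tree decomposition puts a clique entirely inside one bag — forcing width ≥ 2. Therefore the treewidth is 2.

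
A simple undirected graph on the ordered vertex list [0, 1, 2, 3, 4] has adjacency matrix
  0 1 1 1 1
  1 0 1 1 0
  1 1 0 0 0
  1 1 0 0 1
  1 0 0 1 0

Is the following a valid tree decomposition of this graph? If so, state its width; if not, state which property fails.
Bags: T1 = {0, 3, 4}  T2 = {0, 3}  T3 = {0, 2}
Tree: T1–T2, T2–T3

A tree decomposition must satisfy three properties: every vertex lies in some bag; for every edge, both endpoints lie together in some bag; and for every vertex, the bags containing it form a connected subtree. Here vertex 1 appears in no bag, so the decomposition is invalid.

No — vertex 1 appears in no bag.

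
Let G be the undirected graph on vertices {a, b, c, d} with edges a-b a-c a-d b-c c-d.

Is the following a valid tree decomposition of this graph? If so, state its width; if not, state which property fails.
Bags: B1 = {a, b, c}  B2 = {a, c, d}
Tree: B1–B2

Yes; width 2.

Every vertex of G appears in some bag (union = {a, b, c, d}); every edge is covered by a bag; and for each vertex v the set of bags containing v is connected in the bag tree. The decomposition is therefore valid. The largest bag has 3 vertices, so the width is 2.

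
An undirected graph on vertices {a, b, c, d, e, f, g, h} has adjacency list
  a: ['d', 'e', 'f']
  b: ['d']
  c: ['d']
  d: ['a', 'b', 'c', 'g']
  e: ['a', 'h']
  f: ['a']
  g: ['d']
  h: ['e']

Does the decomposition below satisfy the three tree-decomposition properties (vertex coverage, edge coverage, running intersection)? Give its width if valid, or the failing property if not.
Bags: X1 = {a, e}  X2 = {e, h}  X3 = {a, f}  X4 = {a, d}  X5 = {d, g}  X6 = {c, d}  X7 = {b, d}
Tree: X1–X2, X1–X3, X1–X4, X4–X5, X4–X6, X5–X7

Checking the three conditions: (i) the bags cover all of {a, b, c, d, e, f, g, h}; (ii) for each edge, some bag contains both endpoints; (iii) the bags containing any fixed vertex form a subtree. All hold, so the decomposition is valid with width 2 − 1 = 1.

Yes; width 1.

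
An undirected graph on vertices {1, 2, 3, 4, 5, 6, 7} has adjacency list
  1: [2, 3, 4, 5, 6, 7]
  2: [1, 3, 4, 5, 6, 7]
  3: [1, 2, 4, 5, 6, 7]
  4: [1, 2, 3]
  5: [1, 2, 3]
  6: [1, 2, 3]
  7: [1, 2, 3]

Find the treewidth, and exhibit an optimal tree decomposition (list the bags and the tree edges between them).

Each bag holds 4 vertices, so the decomposition has width 3, which upper-bounds the treewidth. On the other hand G contains the 4-clique {1, 2, 3, 4}. A clique must lie in a single bag of any decomposition, so no decomposition can have width below 3. Therefore the treewidth is 3.

Treewidth 3.
Bags: B1 = {1, 2, 3, 5}  B2 = {1, 2, 3, 6}  B3 = {1, 2, 3, 7}  B4 = {1, 2, 3, 4}
Tree: B1–B2, B1–B3, B2–B4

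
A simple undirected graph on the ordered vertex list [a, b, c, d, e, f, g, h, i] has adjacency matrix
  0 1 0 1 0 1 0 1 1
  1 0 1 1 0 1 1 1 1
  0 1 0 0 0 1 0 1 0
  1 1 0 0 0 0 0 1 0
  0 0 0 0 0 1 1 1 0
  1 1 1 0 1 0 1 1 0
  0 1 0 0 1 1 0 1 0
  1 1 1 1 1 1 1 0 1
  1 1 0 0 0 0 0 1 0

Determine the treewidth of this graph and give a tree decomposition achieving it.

Treewidth 3.
One optimal decomposition is:
Bags: B1 = {b, c, f, h}  B2 = {a, b, f, h}  B3 = {a, b, d, h}  B4 = {b, f, g, h}  B5 = {e, f, g, h}  B6 = {a, b, h, i}
Tree: B1–B2, B2–B3, B1–B4, B4–B5, B2–B6

Every bag has size at most 4, so the width is 4 − 1 = 3 and tw(G) ≤ 3. Conversely, {e, f, g, h} is a clique of size 4, and the vertices of any clique must share a bag in every tree decomposition; so some bag has ≥ 4 vertices and tw(G) ≥ 3. Hence tw(G) = 3 exactly.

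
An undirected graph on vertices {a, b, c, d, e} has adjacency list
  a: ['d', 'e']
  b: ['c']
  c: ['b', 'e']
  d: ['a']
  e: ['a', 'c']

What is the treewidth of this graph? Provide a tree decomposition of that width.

Each bag holds 2 vertices, so the decomposition has width 1, which upper-bounds the treewidth. G has an edge, so its treewidth is at least 1. Combining the bounds, tw(G) = 1.

Treewidth 1.
One such decomposition:
Bags: B1 = {a, d}  B2 = {a, e}  B3 = {c, e}  B4 = {b, c}
Tree: B1–B2, B2–B3, B3–B4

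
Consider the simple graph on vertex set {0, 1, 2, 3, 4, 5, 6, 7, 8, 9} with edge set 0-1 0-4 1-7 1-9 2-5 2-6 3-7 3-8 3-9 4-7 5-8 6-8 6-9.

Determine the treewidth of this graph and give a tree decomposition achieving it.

Treewidth 2.
One optimal decomposition is:
Bags: B1 = {2, 5, 6}  B2 = {5, 6, 8}  B3 = {6, 8, 9}  B4 = {3, 8, 9}  B5 = {1, 3, 9}  B6 = {1, 3, 7}  B7 = {0, 1, 7}  B8 = {0, 4, 7}
Tree: B1–B2, B2–B3, B3–B4, B4–B5, B5–B6, B6–B7, B7–B8

The largest bag has 3 vertices, giving width 2; this decomposition certifies tw(G) ≤ 2. For the lower bound, G contains the cycle 2–5–8–6–2, so G is not a forest; only forests have treewidth ≤ 1, hence tw(G) ≥ 2. Hence tw(G) = 2 exactly.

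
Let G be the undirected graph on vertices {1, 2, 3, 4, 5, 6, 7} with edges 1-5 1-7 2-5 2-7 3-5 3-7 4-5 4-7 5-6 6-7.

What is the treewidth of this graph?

2

A width-2 tree decomposition is:
Bags: B1 = {3, 5, 7}  B2 = {2, 5, 7}  B3 = {1, 5, 7}  B4 = {5, 6, 7}  B5 = {4, 5, 7}
Tree: B1–B2, B2–B3, B3–B4, B4–B5
The largest bag has 3 vertices, giving width 2; this decomposition certifies tw(G) ≤ 2. For the lower bound, G contains the cycle 7–3–5–2–7, so G is not a forest; only forests have treewidth ≤ 1, hence tw(G) ≥ 2. Combining the bounds, tw(G) = 2.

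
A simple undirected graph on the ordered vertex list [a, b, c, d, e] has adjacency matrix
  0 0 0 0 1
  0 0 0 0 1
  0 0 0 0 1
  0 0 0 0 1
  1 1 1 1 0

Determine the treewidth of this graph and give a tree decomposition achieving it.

Treewidth 1.
One optimal decomposition is:
Bags: B1 = {c, e}  B2 = {a, e}  B3 = {b, e}  B4 = {d, e}
Tree: B1–B2, B2–B3, B1–B4

Every bag has size at most 2, so the width is 2 − 1 = 1 and tw(G) ≤ 1. G has an edge, so its treewidth is at least 1. The upper and lower bounds meet at 1, so that is the treewidth.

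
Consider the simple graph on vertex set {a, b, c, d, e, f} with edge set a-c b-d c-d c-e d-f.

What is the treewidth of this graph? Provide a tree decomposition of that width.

Treewidth 1.
One such decomposition:
Bags: B1 = {a, c}  B2 = {c, e}  B3 = {c, d}  B4 = {b, d}  B5 = {d, f}
Tree: B1–B2, B1–B3, B3–B4, B4–B5

Each bag holds 2 vertices, so the decomposition has width 1, which upper-bounds the treewidth. Since G has at least one edge (e.g. a–c), it is not an edgeless graph, so tw(G) ≥ 1. Hence tw(G) = 1 exactly.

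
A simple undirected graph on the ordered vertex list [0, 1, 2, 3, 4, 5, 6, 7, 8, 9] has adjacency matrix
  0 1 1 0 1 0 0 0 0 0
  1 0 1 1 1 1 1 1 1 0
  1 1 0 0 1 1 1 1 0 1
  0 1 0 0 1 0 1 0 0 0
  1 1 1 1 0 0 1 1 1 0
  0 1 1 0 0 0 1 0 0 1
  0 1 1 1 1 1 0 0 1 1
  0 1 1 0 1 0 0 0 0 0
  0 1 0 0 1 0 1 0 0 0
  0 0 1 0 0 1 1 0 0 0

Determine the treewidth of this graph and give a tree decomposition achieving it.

Treewidth 3.
One optimal decomposition is:
Bags: B1 = {1, 2, 4, 7}  B2 = {1, 2, 4, 6}  B3 = {1, 4, 6, 8}  B4 = {1, 3, 4, 6}  B5 = {1, 2, 5, 6}  B6 = {2, 5, 6, 9}  B7 = {0, 1, 2, 4}
Tree: B1–B2, B2–B3, B3–B4, B2–B5, B5–B6, B1–B7

Each bag holds 4 vertices, so the decomposition has width 3, which upper-bounds the treewidth. On the other hand G contains the 4-clique {1, 4, 6, 8}. A clique must lie in a single bag of any decomposition, so no decomposition can have width below 3. The upper and lower bounds meet at 3, so that is the treewidth.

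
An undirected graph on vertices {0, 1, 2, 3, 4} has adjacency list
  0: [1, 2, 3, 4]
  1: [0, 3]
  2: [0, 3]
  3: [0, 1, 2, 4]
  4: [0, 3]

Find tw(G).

2

A width-2 tree decomposition is:
Bags: B1 = {0, 3, 4}  B2 = {0, 2, 3}  B3 = {0, 1, 3}
Tree: B1–B2, B2–B3
Every bag has size at most 3, so the width is 3 − 1 = 2 and tw(G) ≤ 2. For the lower bound, the 3 vertices {0, 1, 3} are pairwise adjacent, and any tree decomposition puts a clique entirely inside one bag — forcing width ≥ 2. Combining the bounds, tw(G) = 2.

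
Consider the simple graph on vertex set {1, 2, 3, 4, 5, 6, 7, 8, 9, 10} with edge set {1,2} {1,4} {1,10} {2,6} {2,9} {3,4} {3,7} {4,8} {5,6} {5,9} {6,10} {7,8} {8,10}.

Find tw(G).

A width-2 tree decomposition is:
Bags: B1 = {3, 4, 7}  B2 = {4, 7, 8}  B3 = {1, 4, 8}  B4 = {1, 8, 10}  B5 = {1, 2, 10}  B6 = {2, 6, 10}  B7 = {2, 6, 9}  B8 = {5, 6, 9}
Tree: B1–B2, B2–B3, B3–B4, B4–B5, B5–B6, B6–B7, B7–B8
Every bag has size at most 3, so the width is 3 − 1 = 2 and tw(G) ≤ 2. For the lower bound, G contains the cycle 3–7–8–4–3, so G is not a forest; only forests have treewidth ≤ 1, hence tw(G) ≥ 2. The upper and lower bounds meet at 2, so that is the treewidth.

2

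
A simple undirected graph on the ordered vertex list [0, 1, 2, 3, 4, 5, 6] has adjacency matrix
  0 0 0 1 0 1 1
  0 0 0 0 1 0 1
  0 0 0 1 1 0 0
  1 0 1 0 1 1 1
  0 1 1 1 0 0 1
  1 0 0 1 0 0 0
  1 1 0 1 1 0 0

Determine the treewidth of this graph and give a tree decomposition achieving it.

Every bag has size at most 3, so the width is 3 − 1 = 2 and tw(G) ≤ 2. Conversely, {1, 4, 6} is a clique of size 3, and the vertices of any clique must share a bag in every tree decomposition; so some bag has ≥ 3 vertices and tw(G) ≥ 2. Combining the bounds, tw(G) = 2.

Treewidth 2.
One such decomposition:
Bags: B1 = {2, 3, 4}  B2 = {3, 4, 6}  B3 = {0, 3, 6}  B4 = {1, 4, 6}  B5 = {0, 3, 5}
Tree: B1–B2, B2–B3, B2–B4, B3–B5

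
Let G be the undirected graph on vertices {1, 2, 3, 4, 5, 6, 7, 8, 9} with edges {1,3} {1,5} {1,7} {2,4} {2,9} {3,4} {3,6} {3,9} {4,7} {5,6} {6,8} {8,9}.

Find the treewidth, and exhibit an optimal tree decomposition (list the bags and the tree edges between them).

Treewidth 3.
One optimal decomposition is:
Bags: B1 = {2, 4, 8, 9}  B2 = {3, 4, 8, 9}  B3 = {3, 4, 6, 8}  B4 = {3, 4, 6, 7}  B5 = {1, 3, 6, 7}  B6 = {1, 5, 6, 7}
Tree: B1–B2, B2–B3, B3–B4, B4–B5, B5–B6

Each bag holds 4 vertices, so the decomposition has width 3, which upper-bounds the treewidth. For the lower bound: the 4 vertex sets {2,8,9}, {4}, {3}, {1,5,6,7} are disjoint, each induces a connected subgraph, and every pair is joined by at least one edge of G. Contracting each set to a single vertex therefore yields K_{4} as a minor, and since treewidth is minor-monotone, tw(G) ≥ tw(K_{4}) = 3. Hence tw(G) = 3 exactly.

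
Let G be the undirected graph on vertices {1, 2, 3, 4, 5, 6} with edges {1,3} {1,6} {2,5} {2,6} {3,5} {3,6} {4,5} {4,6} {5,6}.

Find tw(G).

2

A width-2 tree decomposition is:
Bags: B1 = {1, 3, 6}  B2 = {3, 5, 6}  B3 = {4, 5, 6}  B4 = {2, 5, 6}
Tree: B1–B2, B2–B3, B3–B4
Each bag holds 3 vertices, so the decomposition has width 2, which upper-bounds the treewidth. Conversely, {1, 3, 6} is a clique of size 3, and the vertices of any clique must share a bag in every tree decomposition; so some bag has ≥ 3 vertices and tw(G) ≥ 2. The upper and lower bounds meet at 2, so that is the treewidth.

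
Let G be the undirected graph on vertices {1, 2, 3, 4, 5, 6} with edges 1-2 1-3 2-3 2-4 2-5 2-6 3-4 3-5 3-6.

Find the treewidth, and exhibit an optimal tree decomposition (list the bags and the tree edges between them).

Treewidth 2.
Bags: B1 = {2, 3, 4}  B2 = {1, 2, 3}  B3 = {2, 3, 5}  B4 = {2, 3, 6}
Tree: B1–B2, B2–B3, B1–B4

The largest bag has 3 vertices, giving width 2; this decomposition certifies tw(G) ≤ 2. On the other hand G contains the 3-clique {1, 2, 3}. A clique must lie in a single bag of any decomposition, so no decomposition can have width below 2. Hence tw(G) = 2 exactly.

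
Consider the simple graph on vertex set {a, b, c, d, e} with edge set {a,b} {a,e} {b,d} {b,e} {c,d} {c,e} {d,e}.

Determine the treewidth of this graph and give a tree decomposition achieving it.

Every bag has size at most 3, so the width is 3 − 1 = 2 and tw(G) ≤ 2. Conversely, {c, d, e} is a clique of size 3, and the vertices of any clique must share a bag in every tree decomposition; so some bag has ≥ 3 vertices and tw(G) ≥ 2. Therefore the treewidth is 2.

Treewidth 2.
One such decomposition:
Bags: B1 = {b, d, e}  B2 = {a, b, e}  B3 = {c, d, e}
Tree: B1–B2, B1–B3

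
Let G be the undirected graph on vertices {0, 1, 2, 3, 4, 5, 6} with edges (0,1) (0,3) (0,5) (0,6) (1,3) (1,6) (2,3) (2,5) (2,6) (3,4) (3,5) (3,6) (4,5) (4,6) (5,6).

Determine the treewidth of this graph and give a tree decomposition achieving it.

Each bag holds 4 vertices, so the decomposition has width 3, which upper-bounds the treewidth. On the other hand G contains the 4-clique {0, 1, 3, 6}. A clique must lie in a single bag of any decomposition, so no decomposition can have width below 3. Hence tw(G) = 3 exactly.

Treewidth 3.
One such decomposition:
Bags: B1 = {3, 4, 5, 6}  B2 = {0, 3, 5, 6}  B3 = {0, 1, 3, 6}  B4 = {2, 3, 5, 6}
Tree: B1–B2, B2–B3, B1–B4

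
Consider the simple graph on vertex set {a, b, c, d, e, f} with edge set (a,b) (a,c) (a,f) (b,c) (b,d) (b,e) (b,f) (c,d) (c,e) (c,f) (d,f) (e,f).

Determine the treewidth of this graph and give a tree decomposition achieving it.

Every bag has size at most 4, so the width is 4 − 1 = 3 and tw(G) ≤ 3. Conversely, {b, c, d, f} is a clique of size 4, and the vertices of any clique must share a bag in every tree decomposition; so some bag has ≥ 4 vertices and tw(G) ≥ 3. Hence tw(G) = 3 exactly.

Treewidth 3.
Bags: B1 = {b, c, d, f}  B2 = {b, c, e, f}  B3 = {a, b, c, f}
Tree: B1–B2, B1–B3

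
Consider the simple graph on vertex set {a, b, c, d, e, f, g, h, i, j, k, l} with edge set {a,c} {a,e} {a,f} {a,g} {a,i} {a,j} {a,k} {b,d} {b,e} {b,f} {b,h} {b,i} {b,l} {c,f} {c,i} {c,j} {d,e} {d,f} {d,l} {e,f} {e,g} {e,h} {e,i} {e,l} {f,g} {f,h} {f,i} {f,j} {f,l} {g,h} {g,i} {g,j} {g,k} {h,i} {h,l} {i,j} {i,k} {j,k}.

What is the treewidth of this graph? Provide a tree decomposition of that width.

Treewidth 4.
One optimal decomposition is:
Bags: B1 = {a, e, f, g, i}  B2 = {a, f, g, i, j}  B3 = {e, f, g, h, i}  B4 = {a, g, i, j, k}  B5 = {b, e, f, h, i}  B6 = {a, c, f, i, j}  B7 = {b, e, f, h, l}  B8 = {b, d, e, f, l}
Tree: B1–B2, B1–B3, B2–B4, B3–B5, B2–B6, B5–B7, B7–B8

Each bag holds 5 vertices, so the decomposition has width 4, which upper-bounds the treewidth. Conversely, {b, d, e, f, l} is a clique of size 5, and the vertices of any clique must share a bag in every tree decomposition; so some bag has ≥ 5 vertices and tw(G) ≥ 4. Hence tw(G) = 4 exactly.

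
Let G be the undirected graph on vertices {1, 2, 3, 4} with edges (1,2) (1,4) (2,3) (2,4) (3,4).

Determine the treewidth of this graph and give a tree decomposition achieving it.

Treewidth 2.
One such decomposition:
Bags: B1 = {2, 3, 4}  B2 = {1, 2, 4}
Tree: B1–B2

Every bag has size at most 3, so the width is 3 − 1 = 2 and tw(G) ≤ 2. For the lower bound, the 3 vertices {1, 2, 4} are pairwise adjacent, and any tree decomposition puts a clique entirely inside one bag — forcing width ≥ 2. The upper and lower bounds meet at 2, so that is the treewidth.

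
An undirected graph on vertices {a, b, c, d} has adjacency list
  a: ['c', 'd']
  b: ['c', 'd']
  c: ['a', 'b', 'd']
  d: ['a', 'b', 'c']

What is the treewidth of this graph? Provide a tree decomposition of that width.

Treewidth 2.
Bags: B1 = {a, c, d}  B2 = {b, c, d}
Tree: B1–B2

Each bag holds 3 vertices, so the decomposition has width 2, which upper-bounds the treewidth. On the other hand G contains the 3-clique {a, c, d}. A clique must lie in a single bag of any decomposition, so no decomposition can have width below 2. Therefore the treewidth is 2.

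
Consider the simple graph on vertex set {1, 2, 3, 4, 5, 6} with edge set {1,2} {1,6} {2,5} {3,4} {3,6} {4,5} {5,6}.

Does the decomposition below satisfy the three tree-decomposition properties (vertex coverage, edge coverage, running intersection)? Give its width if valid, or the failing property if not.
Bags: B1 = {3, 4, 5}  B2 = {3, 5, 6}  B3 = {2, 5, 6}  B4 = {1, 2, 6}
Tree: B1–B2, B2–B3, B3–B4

Yes; width 2.

Checking the three conditions: (i) the bags cover all of {1, 2, 3, 4, 5, 6}; (ii) for each edge, some bag contains both endpoints; (iii) the bags containing any fixed vertex form a subtree. All hold, so the decomposition is valid with width 3 − 1 = 2.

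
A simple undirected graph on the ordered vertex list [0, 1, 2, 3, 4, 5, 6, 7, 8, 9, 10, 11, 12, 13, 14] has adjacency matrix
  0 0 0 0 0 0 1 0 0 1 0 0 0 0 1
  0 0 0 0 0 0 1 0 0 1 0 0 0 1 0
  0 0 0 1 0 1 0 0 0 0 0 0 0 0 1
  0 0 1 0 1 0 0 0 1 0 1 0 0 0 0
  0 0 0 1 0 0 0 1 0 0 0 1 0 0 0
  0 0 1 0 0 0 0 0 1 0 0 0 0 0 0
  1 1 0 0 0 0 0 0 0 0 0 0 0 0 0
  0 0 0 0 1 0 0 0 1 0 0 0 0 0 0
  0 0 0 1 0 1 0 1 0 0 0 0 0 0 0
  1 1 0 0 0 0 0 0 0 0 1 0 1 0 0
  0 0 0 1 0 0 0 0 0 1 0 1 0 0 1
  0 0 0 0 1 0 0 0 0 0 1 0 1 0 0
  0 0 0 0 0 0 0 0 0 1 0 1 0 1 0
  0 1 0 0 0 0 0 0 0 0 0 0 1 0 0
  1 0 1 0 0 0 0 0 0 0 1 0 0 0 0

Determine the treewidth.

A width-3 tree decomposition is:
Bags: B1 = {2, 5, 7, 8}  B2 = {2, 3, 7, 8}  B3 = {2, 3, 4, 7}  B4 = {2, 3, 4, 14}  B5 = {3, 4, 10, 14}  B6 = {4, 10, 11, 14}  B7 = {0, 10, 11, 14}  B8 = {0, 9, 10, 11}  B9 = {0, 9, 11, 12}  B10 = {0, 6, 9, 12}  B11 = {1, 6, 9, 12}  B12 = {1, 6, 12, 13}
Tree: B1–B2, B2–B3, B3–B4, B4–B5, B5–B6, B6–B7, B7–B8, B8–B9, B9–B10, B10–B11, B11–B12
Each bag holds 4 vertices, so the decomposition has width 3, which upper-bounds the treewidth. For the lower bound: the 4 vertex sets {5,7,8}, {2}, {3}, {4,10,11,14} are disjoint, each induces a connected subgraph, and every pair is joined by at least one edge of G. Contracting each set to a single vertex therefore yields K_{4} as a minor, and since treewidth is minor-monotone, tw(G) ≥ tw(K_{4}) = 3. Therefore the treewidth is 3.

3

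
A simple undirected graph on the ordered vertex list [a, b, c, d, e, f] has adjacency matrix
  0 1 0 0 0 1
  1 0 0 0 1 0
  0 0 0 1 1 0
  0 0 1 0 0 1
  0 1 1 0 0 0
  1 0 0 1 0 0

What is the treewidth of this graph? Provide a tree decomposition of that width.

Treewidth 2.
Bags: B1 = {c, d, f}  B2 = {a, c, f}  B3 = {a, b, c}  B4 = {b, c, e}
Tree: B1–B2, B2–B3, B3–B4

Each bag holds 3 vertices, so the decomposition has width 2, which upper-bounds the treewidth. Since c–d–f–a–b–e–c is a cycle in G, G is not acyclic. Forests are exactly the graphs of treewidth ≤ 1, so tw(G) ≥ 2. Therefore the treewidth is 2.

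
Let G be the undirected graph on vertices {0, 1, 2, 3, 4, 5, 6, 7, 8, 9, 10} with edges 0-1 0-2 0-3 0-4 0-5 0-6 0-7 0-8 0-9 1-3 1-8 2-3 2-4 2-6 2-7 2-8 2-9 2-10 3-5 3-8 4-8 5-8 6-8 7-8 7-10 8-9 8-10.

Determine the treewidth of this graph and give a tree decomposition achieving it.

Treewidth 3.
One optimal decomposition is:
Bags: B1 = {0, 2, 3, 8}  B2 = {0, 2, 4, 8}  B3 = {0, 2, 7, 8}  B4 = {2, 7, 8, 10}  B5 = {0, 2, 8, 9}  B6 = {0, 1, 3, 8}  B7 = {0, 3, 5, 8}  B8 = {0, 2, 6, 8}
Tree: B1–B2, B2–B3, B3–B4, B1–B5, B1–B6, B1–B7, B5–B8

The largest bag has 4 vertices, giving width 3; this decomposition certifies tw(G) ≤ 3. For the lower bound, the 4 vertices {0, 1, 3, 8} are pairwise adjacent, and any tree decomposition puts a clique entirely inside one bag — forcing width ≥ 3. Combining the bounds, tw(G) = 3.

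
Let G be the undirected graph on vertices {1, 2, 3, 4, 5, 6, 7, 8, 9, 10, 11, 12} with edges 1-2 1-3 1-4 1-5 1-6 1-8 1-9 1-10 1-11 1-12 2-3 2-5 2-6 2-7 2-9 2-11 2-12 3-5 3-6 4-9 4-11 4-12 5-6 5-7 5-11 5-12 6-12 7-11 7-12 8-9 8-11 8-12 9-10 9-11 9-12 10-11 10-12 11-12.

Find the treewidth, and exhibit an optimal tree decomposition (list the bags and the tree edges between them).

Every bag has size at most 5, so the width is 5 − 1 = 4 and tw(G) ≤ 4. Conversely, {1, 2, 3, 5, 6} is a clique of size 5, and the vertices of any clique must share a bag in every tree decomposition; so some bag has ≥ 5 vertices and tw(G) ≥ 4. Hence tw(G) = 4 exactly.

Treewidth 4.
One optimal decomposition is:
Bags: B1 = {1, 2, 5, 6, 12}  B2 = {1, 2, 5, 11, 12}  B3 = {2, 5, 7, 11, 12}  B4 = {1, 2, 9, 11, 12}  B5 = {1, 9, 10, 11, 12}  B6 = {1, 4, 9, 11, 12}  B7 = {1, 2, 3, 5, 6}  B8 = {1, 8, 9, 11, 12}
Tree: B1–B2, B2–B3, B2–B4, B4–B5, B5–B6, B1–B7, B6–B8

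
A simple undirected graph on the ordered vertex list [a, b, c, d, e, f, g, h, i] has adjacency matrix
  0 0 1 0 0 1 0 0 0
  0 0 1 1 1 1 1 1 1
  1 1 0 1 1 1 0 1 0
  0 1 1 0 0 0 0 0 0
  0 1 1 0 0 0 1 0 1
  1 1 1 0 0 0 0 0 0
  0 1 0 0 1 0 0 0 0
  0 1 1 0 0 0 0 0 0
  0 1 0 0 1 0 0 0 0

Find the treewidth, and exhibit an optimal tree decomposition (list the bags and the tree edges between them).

Treewidth 2.
One such decomposition:
Bags: B1 = {b, c, f}  B2 = {b, c, e}  B3 = {b, e, i}  B4 = {a, c, f}  B5 = {b, c, d}  B6 = {b, c, h}  B7 = {b, e, g}
Tree: B1–B2, B2–B3, B1–B4, B2–B5, B1–B6, B2–B7

Every bag has size at most 3, so the width is 3 − 1 = 2 and tw(G) ≤ 2. Conversely, {a, c, f} is a clique of size 3, and the vertices of any clique must share a bag in every tree decomposition; so some bag has ≥ 3 vertices and tw(G) ≥ 2. Hence tw(G) = 2 exactly.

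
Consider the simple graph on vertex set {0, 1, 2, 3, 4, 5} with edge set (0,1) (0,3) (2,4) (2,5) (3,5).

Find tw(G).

A width-1 tree decomposition is:
Bags: B1 = {3, 5}  B2 = {2, 5}  B3 = {0, 3}  B4 = {2, 4}  B5 = {0, 1}
Tree: B1–B2, B1–B3, B2–B4, B3–B5
The largest bag has 2 vertices, giving width 1; this decomposition certifies tw(G) ≤ 1. G has an edge, so its treewidth is at least 1. Therefore the treewidth is 1.

1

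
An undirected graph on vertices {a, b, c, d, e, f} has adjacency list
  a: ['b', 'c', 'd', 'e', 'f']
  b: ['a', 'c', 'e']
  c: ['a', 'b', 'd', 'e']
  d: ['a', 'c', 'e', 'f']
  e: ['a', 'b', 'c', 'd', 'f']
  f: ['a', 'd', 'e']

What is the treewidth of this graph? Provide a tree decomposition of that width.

Each bag holds 4 vertices, so the decomposition has width 3, which upper-bounds the treewidth. Conversely, {a, c, d, e} is a clique of size 4, and the vertices of any clique must share a bag in every tree decomposition; so some bag has ≥ 4 vertices and tw(G) ≥ 3. The upper and lower bounds meet at 3, so that is the treewidth.

Treewidth 3.
Bags: B1 = {a, b, c, e}  B2 = {a, c, d, e}  B3 = {a, d, e, f}
Tree: B1–B2, B2–B3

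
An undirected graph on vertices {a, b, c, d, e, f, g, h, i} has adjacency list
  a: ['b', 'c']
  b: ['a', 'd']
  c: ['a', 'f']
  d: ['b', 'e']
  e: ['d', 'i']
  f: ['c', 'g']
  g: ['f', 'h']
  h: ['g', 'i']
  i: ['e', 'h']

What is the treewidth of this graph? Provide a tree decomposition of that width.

The largest bag has 3 vertices, giving width 2; this decomposition certifies tw(G) ≤ 2. For the lower bound, G contains the cycle i–h–g–f–c–a–b–d–e–i, so G is not a forest; only forests have treewidth ≤ 1, hence tw(G) ≥ 2. Combining the bounds, tw(G) = 2.

Treewidth 2.
One such decomposition:
Bags: B1 = {g, h, i}  B2 = {f, g, i}  B3 = {c, f, i}  B4 = {a, c, i}  B5 = {a, b, i}  B6 = {b, d, i}  B7 = {d, e, i}
Tree: B1–B2, B2–B3, B3–B4, B4–B5, B5–B6, B6–B7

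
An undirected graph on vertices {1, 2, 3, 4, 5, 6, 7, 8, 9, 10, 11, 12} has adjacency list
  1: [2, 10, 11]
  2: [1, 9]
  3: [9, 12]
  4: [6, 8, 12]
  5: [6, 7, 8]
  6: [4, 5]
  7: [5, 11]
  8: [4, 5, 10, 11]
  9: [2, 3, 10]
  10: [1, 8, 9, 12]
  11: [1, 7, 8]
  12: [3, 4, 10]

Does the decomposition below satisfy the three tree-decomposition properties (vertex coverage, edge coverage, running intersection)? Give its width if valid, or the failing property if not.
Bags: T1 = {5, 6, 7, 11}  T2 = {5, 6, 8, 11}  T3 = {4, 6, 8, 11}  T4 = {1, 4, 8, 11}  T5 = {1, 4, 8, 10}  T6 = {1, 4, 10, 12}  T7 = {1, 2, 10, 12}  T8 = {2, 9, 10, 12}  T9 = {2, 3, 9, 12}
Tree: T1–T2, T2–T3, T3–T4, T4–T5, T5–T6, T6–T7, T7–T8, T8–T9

Yes; width 3.

Checking the three conditions: (i) the bags cover all of {1, 2, 3, 4, 5, 6, 7, 8, 9, 10, 11, 12}; (ii) for each edge, some bag contains both endpoints; (iii) the bags containing any fixed vertex form a subtree. All hold, so the decomposition is valid with width 4 − 1 = 3.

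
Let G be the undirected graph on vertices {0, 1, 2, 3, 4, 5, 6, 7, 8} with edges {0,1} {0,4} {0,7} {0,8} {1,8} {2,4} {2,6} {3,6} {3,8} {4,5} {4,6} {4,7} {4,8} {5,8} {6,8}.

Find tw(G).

2

A width-2 tree decomposition is:
Bags: B1 = {0, 4, 8}  B2 = {0, 1, 8}  B3 = {4, 6, 8}  B4 = {4, 5, 8}  B5 = {3, 6, 8}  B6 = {2, 4, 6}  B7 = {0, 4, 7}
Tree: B1–B2, B1–B3, B1–B4, B3–B5, B3–B6, B1–B7
Every bag has size at most 3, so the width is 3 − 1 = 2 and tw(G) ≤ 2. For the lower bound, the 3 vertices {0, 1, 8} are pairwise adjacent, and any tree decomposition puts a clique entirely inside one bag — forcing width ≥ 2. Combining the bounds, tw(G) = 2.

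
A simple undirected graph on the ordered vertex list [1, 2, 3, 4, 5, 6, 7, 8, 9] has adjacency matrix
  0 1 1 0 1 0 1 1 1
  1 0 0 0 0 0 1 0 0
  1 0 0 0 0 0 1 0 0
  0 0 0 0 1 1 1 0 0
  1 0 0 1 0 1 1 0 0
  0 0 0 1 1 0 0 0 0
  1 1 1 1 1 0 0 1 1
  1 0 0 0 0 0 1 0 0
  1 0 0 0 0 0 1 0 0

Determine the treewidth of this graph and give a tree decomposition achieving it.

Each bag holds 3 vertices, so the decomposition has width 2, which upper-bounds the treewidth. For the lower bound, the 3 vertices {4, 5, 6} are pairwise adjacent, and any tree decomposition puts a clique entirely inside one bag — forcing width ≥ 2. Hence tw(G) = 2 exactly.

Treewidth 2.
Bags: B1 = {4, 5, 7}  B2 = {1, 5, 7}  B3 = {1, 3, 7}  B4 = {1, 7, 8}  B5 = {4, 5, 6}  B6 = {1, 7, 9}  B7 = {1, 2, 7}
Tree: B1–B2, B2–B3, B2–B4, B1–B5, B4–B6, B6–B7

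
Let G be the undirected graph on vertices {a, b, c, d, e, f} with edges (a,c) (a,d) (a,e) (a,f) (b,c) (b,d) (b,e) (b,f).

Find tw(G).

A width-2 tree decomposition is:
Bags: B1 = {a, b, c}  B2 = {a, b, f}  B3 = {a, b, d}  B4 = {a, b, e}
Tree: B1–B2, B2–B3, B3–B4
The largest bag has 3 vertices, giving width 2; this decomposition certifies tw(G) ≤ 2. Since c–a–f–b–c is a cycle in G, G is not acyclic. Forests are exactly the graphs of treewidth ≤ 1, so tw(G) ≥ 2. Hence tw(G) = 2 exactly.

2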